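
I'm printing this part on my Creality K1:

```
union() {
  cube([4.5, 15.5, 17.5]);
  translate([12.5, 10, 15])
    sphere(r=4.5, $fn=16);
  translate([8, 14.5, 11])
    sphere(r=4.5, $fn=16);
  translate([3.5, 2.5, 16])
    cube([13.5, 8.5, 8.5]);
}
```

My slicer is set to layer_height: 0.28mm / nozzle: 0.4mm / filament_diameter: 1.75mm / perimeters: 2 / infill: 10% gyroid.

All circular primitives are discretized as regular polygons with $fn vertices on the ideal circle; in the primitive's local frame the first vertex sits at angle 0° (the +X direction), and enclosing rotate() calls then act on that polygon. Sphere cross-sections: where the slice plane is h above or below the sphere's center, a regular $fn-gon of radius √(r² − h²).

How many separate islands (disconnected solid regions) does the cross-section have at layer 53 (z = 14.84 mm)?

At z = 14.84 mm: the cube is present — its section is the full 4.5×15.5 rectangle; the sphere at (12.5, 10): section is a regular 16-gon, circumradius = √(r²−h²) = √(4.5²−0.16²) = 4.497; the r=4.5 sphere at (8, 14.5) slices to a regular 16-gon of circumradius 2.346 (√(r²−h²) with h=3.84 from center); the cube at (3.5, 2.5) does not reach this height (z outside [16, 24.5]); Taking the union: the regions partially overlap (shared area 0.56 mm²), so overlapping operands fuse into one piece — 2 connected regions. Overall, the cross-section has 2 separate islands. Island count = 2.

2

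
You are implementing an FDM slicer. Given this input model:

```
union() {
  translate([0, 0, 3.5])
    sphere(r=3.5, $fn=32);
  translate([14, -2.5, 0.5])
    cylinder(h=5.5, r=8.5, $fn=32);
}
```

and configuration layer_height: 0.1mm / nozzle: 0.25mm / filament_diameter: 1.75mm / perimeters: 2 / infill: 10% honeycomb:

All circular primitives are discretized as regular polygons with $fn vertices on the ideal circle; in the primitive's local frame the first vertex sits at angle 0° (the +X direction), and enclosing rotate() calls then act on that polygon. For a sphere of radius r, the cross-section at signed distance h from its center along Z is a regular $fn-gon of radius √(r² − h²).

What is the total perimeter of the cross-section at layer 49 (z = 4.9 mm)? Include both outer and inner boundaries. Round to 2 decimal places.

73.44 mm

At z = 4.9 mm: the r=3.5 sphere slices to a regular 32-gon of circumradius 3.208 (√(r²−h²) with h=1.4 from center) (perimeter = 2·32·3.208·sin(180°/32) = 20.12 mm); the cylinder at (14, -2.5): section is a regular 32-gon, circumradius r=8.5 (perimeter = 2·32·8.500·sin(180°/32) = 53.32 mm); Taking the union: the 2 present regions are separate (no shared area or edge), so areas and boundary lengths simply add and each stays a separate island — boundary = 73.44 mm. Overall, the cross-section has 2 separate islands. Total boundary length (outer) = 73.44 mm.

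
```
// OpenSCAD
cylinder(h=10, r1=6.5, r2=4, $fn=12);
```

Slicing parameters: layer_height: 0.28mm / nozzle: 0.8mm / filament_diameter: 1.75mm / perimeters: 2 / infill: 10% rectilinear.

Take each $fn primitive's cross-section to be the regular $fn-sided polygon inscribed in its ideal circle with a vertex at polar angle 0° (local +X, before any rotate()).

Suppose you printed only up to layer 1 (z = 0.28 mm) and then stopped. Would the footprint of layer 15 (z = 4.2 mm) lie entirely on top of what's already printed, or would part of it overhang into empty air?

entirely on top

Compare the two slices. At z = 0.28: the cone contributes a regular 12-gon of circumradius 6.430 (interpolated between r1=6.5 and r2=4 at t=0.028) (area = (12/2)·6.430²·sin(360°/12) = 124.03 mm²). At z = 4.2: the cone (r1=6.5→r2=4) has section circumradius 5.450 here — a regular 12-gon (area = (12/2)·5.450²·sin(360°/12) = 89.11 mm²). Checking containment: the cross-section at z = 4.2 is a subset of the cross-section at z = 0.28.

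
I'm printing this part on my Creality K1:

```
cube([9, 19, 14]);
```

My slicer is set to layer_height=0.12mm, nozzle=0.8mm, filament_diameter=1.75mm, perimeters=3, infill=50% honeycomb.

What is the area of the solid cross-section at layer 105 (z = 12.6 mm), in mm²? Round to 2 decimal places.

At z = 12.6 mm: the 9×19 cube contributes its full rectangle (area 171.00 mm²). Overall, the cross-section is a single solid region. Net area = 171.00 mm².

171.00 mm²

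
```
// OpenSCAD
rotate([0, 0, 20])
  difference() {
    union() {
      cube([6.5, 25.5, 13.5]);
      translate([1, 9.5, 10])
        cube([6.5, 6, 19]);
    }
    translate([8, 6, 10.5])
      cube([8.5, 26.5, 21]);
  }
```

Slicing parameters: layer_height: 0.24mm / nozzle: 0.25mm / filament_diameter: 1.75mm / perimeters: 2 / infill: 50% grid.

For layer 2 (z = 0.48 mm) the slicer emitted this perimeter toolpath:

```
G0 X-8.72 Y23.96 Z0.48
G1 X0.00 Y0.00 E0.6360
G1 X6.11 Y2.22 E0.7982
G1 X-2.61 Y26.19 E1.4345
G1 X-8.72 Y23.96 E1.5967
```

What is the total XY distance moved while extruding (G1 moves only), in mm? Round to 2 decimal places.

Sum the Euclidean lengths of each G1 segment: total = 64.01 mm.

64.01 mm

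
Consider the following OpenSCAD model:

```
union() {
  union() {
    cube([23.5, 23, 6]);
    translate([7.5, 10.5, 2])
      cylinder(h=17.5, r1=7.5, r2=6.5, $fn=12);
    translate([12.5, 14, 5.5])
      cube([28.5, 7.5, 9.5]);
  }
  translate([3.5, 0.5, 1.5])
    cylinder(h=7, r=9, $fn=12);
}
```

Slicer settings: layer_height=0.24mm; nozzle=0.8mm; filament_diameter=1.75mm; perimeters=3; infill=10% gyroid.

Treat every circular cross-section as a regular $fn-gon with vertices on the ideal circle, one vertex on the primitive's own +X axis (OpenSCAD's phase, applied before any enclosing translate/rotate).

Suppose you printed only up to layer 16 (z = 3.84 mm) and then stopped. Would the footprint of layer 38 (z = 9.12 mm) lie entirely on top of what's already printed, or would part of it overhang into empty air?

Compare the two slices. At z = 3.84: the 23.5×23 cube contributes its full rectangle (area 540.50 mm²); the cone at (7.5, 10.5) (r1=7.5→r2=6.5) has section circumradius 7.395 here — a regular 12-gon (area = (12/2)·7.395²·sin(360°/12) = 164.05 mm²); the cube at (12.5, 14) is not intersected at this z (z outside [5.5, 15]); Combining (union): the cone at (7.5, 10.5) lies entirely inside the 23.5×23 cube, so the union is just the 23.5×23 cube — area = 540.50 mm²; the cylinder at (3.5, 0.5): section is a regular 12-gon, circumradius r=9 (area = (12/2)·9.000²·sin(360°/12) = 243.00 mm²); Taking the union: the regions partially overlap — summed areas 783.50 mm² minus the doubly-counted overlap 96.83 mm² gives 686.67 mm² — area = 686.67 mm². At z = 9.12: the cube is not intersected at this z (z outside [0, 6]); the cone at (7.5, 10.5) (r1=7.5→r2=6.5) has section circumradius 7.093 here — a regular 12-gon (area = (12/2)·7.093²·sin(360°/12) = 150.94 mm²); the cube at (12.5, 14) (footprint 28.5×7.5) is included at this height (area 213.75 mm²); Taking the union: the regions partially overlap — summed areas 364.69 mm² minus the doubly-counted overlap 0.71 mm² gives 363.98 mm² — area = 363.98 mm²; the cylinder at (3.5, 0.5) does not reach this height (z outside [1.5, 8.5]); Taking the union: only that combined region is present, so the union is just that shape — area = 363.98 mm². Checking containment: at z = 9.12 the cross-section extends beyond the z = 3.84 cross-section by about 131.25 mm².

part overhangs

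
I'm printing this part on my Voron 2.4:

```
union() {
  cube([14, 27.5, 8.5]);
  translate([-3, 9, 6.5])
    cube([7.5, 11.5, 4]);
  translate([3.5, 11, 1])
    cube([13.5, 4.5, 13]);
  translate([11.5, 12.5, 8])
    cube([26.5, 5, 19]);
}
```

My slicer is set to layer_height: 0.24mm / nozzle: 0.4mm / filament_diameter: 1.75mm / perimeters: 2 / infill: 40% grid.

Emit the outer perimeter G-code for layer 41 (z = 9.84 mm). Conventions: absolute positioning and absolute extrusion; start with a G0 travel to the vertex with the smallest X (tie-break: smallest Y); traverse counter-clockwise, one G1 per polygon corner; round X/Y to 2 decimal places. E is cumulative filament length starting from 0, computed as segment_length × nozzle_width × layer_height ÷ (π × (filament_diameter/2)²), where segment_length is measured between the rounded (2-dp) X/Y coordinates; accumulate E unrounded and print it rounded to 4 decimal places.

At z = 9.84 mm: the cube is absent (z outside [0, 8.5]); the cube at (-3, 9) is present — its section is the full 7.5×11.5 rectangle; the cube at (3.5, 11) (footprint 13.5×4.5) is included at this height; the cube at (11.5, 12.5) is present — its section is the full 26.5×5 rectangle; Taking the union: the regions partially overlap (shared area 21.00 mm²), so overlapping operands fuse into one piece — 1 connected region. The outline is a single polygon with 12 vertices. Extrusion per mm of travel: 0.4 × 0.24 / (π × 0.875²) = 0.039912. Accumulating E over each segment gives final E = 4.3504.

G0 X-3.00 Y9.00 Z9.84
G1 X4.50 Y9.00 E0.2993
G1 X4.50 Y11.00 E0.3792
G1 X17.00 Y11.00 E0.8781
G1 X17.00 Y12.50 E0.9379
G1 X38.00 Y12.50 E1.7761
G1 X38.00 Y17.50 E1.9757
G1 X11.50 Y17.50 E3.0333
G1 X11.50 Y15.50 E3.1131
G1 X4.50 Y15.50 E3.3925
G1 X4.50 Y20.50 E3.5921
G1 X-3.00 Y20.50 E3.8914
G1 X-3.00 Y9.00 E4.3504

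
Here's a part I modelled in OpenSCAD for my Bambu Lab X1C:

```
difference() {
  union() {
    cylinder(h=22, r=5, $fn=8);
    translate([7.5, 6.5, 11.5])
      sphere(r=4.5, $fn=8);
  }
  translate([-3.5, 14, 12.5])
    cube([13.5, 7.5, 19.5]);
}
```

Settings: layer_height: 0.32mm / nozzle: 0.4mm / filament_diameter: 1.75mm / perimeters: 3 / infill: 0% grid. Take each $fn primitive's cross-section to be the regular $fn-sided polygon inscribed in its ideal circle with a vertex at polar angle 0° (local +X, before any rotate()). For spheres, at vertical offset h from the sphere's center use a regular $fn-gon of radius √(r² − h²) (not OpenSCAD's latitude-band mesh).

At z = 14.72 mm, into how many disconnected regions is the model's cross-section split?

2

At z = 14.72 mm: the cylinder: section is a regular 8-gon, circumradius r=5; the r=4.5 sphere at (7.5, 6.5) slices to a regular 8-gon of circumradius 3.144 (√(r²−h²) with h=3.22 from center); Taking the union: the 2 present regions are separate (no shared area or edge), so areas and boundary lengths simply add and each stays a separate island — 2 connected regions; the cube at (-3.5, 14) is present — its section is the full 13.5×7.5 rectangle; Subtracting the remaining from the first: starting from the result so far, the 13.5×7.5 cube at (-3.5, 14) misses the remaining region (no effect) — 2 connected regions. The result has 2 disconnected regions.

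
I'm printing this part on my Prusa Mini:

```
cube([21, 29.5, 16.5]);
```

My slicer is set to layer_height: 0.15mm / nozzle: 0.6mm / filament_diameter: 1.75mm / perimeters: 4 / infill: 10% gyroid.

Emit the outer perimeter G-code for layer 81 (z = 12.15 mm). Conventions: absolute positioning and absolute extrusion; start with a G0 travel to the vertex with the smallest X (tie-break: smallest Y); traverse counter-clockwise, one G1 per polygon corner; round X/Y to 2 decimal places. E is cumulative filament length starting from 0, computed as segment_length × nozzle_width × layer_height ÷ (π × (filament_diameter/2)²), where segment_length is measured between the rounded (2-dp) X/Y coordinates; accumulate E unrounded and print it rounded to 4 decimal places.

At z = 12.15 mm: the cube (footprint 21×29.5) is included at this height. The outline is a single polygon with 4 vertices. Extrusion per mm of travel: 0.6 × 0.15 / (π × 0.875²) = 0.037418. Accumulating E over each segment gives final E = 3.7792.

G0 X0.00 Y0.00 Z12.15
G1 X21.00 Y0.00 E0.7858
G1 X21.00 Y29.50 E1.8896
G1 X0.00 Y29.50 E2.6754
G1 X0.00 Y0.00 E3.7792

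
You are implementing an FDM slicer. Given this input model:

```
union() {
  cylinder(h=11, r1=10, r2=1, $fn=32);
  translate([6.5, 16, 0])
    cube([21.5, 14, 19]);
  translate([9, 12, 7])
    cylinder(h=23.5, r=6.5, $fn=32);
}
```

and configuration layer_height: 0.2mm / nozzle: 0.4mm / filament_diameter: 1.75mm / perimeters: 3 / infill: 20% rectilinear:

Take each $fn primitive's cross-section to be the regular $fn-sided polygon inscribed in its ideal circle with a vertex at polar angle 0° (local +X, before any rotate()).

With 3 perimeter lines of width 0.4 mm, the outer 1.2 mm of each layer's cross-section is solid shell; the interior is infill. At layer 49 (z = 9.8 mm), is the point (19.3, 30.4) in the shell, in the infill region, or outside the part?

At z = 9.8 mm: the cone: at t=0.891 of its height the radius interpolates to r₁+(r₂−r₁)t = 1.982, giving a regular 32-gon of that circumradius; the 21.5×14 cube at (6.5, 16) contributes its full rectangle; the cylinder at (9, 12): section is a regular 32-gon, circumradius r=6.5; Merging all regions: the regions partially overlap (shared area 14.60 mm²), so overlapping operands fuse into one piece — 2 connected regions. Overall, the cross-section has 2 separate islands. The nearest boundary edge runs (6.50, 30.00)→(28.00, 30.00); distance from the point to it = 0.40 mm. The point is not inside any of the regions above, so it lies outside the cross-section (0.40 mm from the nearest boundary).

outside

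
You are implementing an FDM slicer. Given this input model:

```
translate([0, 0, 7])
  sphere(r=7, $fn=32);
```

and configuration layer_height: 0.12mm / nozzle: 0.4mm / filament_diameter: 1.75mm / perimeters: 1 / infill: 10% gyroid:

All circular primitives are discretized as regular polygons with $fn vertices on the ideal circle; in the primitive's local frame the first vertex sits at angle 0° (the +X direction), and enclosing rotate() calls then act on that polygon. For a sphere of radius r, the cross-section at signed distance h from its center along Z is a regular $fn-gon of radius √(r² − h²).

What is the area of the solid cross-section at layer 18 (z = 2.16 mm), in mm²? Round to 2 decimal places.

At z = 2.16 mm: the r=7 sphere slices to a regular 32-gon of circumradius 5.057 (√(r²−h²) with h=4.84 from center) (area = (32/2)·5.057²·sin(360°/32) = 79.83 mm²). Overall, the cross-section is a single solid region. Net area = 79.83 mm².

79.83 mm²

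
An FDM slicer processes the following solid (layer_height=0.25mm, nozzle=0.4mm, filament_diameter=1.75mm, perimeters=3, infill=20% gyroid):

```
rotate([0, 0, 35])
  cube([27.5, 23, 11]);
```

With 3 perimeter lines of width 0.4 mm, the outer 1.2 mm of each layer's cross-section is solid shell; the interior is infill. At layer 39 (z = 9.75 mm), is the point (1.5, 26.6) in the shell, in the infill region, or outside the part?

infill

At z = 9.75 mm: the cube (footprint 27.5×23) is included at this height; (whole slice rotated 35° about Z — lengths, areas and connectivity unchanged). Overall, the cross-section is a single solid region. Undo the 35° rotation: the query point maps to (16.486, 20.929) in the un-rotated model frame. The nearest boundary edge runs (27.50, 23.00)→(0.00, 23.00); distance from the point to it = 2.07 mm. The point is inside the cross-section and 2.07 mm from the nearest boundary — more than the 1.2 mm shell width (3 × 0.4), so it's in the infill interior.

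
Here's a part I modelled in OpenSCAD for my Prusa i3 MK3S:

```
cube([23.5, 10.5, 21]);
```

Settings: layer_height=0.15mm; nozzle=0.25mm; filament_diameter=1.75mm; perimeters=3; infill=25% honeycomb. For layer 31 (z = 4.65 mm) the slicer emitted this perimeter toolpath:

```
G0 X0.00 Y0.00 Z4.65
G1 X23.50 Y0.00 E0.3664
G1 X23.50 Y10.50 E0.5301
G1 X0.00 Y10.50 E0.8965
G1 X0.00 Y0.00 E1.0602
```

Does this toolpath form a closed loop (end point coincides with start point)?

Start point (G0): (0.00, 0.00). End point (last G1): the path returns to the start — closed.

yes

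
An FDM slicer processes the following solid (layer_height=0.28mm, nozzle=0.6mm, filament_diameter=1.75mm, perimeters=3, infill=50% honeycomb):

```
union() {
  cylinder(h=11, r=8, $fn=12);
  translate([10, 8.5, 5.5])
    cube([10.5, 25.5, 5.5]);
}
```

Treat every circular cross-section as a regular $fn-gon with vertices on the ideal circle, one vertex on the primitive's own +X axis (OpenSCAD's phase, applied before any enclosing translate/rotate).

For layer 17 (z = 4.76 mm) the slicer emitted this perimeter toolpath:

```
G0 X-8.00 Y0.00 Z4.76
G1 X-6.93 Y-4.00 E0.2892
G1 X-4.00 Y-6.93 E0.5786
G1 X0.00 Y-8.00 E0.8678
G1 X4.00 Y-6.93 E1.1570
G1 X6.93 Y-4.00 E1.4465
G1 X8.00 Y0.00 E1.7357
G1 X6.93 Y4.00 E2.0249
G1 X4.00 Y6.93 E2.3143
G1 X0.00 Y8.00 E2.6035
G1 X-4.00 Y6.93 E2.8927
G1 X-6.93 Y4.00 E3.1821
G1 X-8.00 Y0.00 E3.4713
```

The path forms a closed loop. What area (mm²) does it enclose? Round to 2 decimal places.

Apply the shoelace formula to the sequence of (X, Y) vertices; enclosed area = 192.05 mm².

192.05 mm²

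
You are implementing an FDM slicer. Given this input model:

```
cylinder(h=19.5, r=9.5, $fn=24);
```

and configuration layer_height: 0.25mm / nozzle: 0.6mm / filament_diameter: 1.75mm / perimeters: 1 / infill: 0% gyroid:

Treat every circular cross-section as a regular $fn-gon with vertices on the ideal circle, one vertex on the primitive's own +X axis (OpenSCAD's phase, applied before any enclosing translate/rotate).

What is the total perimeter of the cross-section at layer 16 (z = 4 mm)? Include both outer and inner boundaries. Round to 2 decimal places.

At z = 4 mm: the r=9.5 cylinder gives a regular 24-gon of circumradius 9.5 (constant along its height) (perimeter = 2·24·9.500·sin(180°/24) = 59.52 mm). Overall, the cross-section is a single solid region. Total boundary length (outer) = 59.52 mm.

59.52 mm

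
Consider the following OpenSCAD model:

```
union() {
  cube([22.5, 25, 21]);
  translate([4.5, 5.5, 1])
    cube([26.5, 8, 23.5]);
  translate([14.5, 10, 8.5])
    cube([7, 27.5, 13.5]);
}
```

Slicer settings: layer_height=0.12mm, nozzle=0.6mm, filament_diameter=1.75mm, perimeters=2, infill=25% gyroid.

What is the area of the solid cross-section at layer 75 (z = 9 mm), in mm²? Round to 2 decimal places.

At z = 9 mm: the cube is present — its section is the full 22.5×25 rectangle (area 562.50 mm²); the cube at (4.5, 5.5) (footprint 26.5×8) is included at this height (area 212.00 mm²); the cube at (14.5, 10) (footprint 7×27.5) is included at this height (area 192.50 mm²); Taking the union: the regions partially overlap — summed areas 967.00 mm² minus the doubly-counted overlap 249.00 mm² gives 718.00 mm² — area = 718.00 mm². Overall, the cross-section is a single solid region. Net area = 718.00 mm².

718.00 mm²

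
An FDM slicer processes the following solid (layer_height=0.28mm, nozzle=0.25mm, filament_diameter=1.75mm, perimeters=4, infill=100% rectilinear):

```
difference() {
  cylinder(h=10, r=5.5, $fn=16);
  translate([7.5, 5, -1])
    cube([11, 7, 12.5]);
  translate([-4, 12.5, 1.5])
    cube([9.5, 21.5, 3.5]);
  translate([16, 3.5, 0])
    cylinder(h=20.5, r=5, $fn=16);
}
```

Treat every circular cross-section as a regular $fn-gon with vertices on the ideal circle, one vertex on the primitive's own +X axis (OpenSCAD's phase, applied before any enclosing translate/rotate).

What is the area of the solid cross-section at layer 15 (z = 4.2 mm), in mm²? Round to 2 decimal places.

At z = 4.2 mm: the r=5.5 cylinder contributes a regular 16-gon of circumradius 5.5 (area = (16/2)·5.500²·sin(360°/16) = 92.61 mm²); the cube at (7.5, 5) (footprint 11×7) is included at this height (area 77.00 mm²); the cube at (-4, 12.5) (footprint 9.5×21.5) is included at this height (area 204.25 mm²); the cylinder at (16, 3.5): section is a regular 16-gon, circumradius r=5 (area = (16/2)·5.000²·sin(360°/16) = 76.54 mm²); After the difference (first − rest): starting from the r=5.5 cylinder (92.61 mm²), the 11×7 cube at (7.5, 5) misses the remaining region (no effect); the 9.5×21.5 cube at (-4, 12.5) misses the remaining region (no effect); the r=5 cylinder at (16, 3.5) misses the remaining region (no effect) — area = 92.61 mm². Overall, the cross-section is a single solid region. Net area = 92.61 mm².

92.61 mm²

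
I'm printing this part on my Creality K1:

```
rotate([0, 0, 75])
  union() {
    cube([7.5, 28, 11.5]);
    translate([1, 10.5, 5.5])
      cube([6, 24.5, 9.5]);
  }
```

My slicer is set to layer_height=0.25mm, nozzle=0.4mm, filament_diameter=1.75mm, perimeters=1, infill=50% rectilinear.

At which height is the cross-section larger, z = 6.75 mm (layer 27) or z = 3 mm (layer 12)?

Layer 27 (z = 6.75): the 7.5×28 cube contributes its full rectangle (area 210.00 mm²); the 6×24.5 cube at (1, 10.5) contributes its full rectangle (area 147.00 mm²); Merging all regions: the regions partially overlap — summed areas 357.00 mm² minus the doubly-counted overlap 105.00 mm² gives 252.00 mm² — area = 252.00 mm²; (whole slice rotated 75° about Z — lengths, areas and connectivity unchanged). So its area = 252.00 mm². Layer 12 (z = 3): the cube (footprint 7.5×28) is included at this height (area 210.00 mm²); the cube at (1, 10.5) is absent (z outside [5.5, 15]); Merging all regions: only the 7.5×28 cube is present, so the union is just that shape — area = 210.00 mm²; (rotated 75° about Z; rotation is an isometry so areas/perimeters/island counts are preserved). So its area = 210.00 mm². Layer 27 is larger (252.00 vs 210.00 mm²).

layer 27 (z = 6.75 mm)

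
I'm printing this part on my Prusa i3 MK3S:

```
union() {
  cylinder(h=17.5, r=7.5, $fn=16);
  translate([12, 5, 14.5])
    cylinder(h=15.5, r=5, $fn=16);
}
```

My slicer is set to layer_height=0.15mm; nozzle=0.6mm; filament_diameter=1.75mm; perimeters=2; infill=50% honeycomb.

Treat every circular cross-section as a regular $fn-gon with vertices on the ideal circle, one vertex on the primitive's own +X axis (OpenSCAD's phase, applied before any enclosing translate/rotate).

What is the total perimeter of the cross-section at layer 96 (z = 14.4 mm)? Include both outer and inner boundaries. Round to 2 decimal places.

At z = 14.4 mm: the r=7.5 cylinder gives a regular 16-gon of circumradius 7.5 (constant along its height) (perimeter = 2·16·7.500·sin(180°/16) = 46.82 mm); the cylinder at (12, 5) is absent (z outside [14.5, 30]); Combining (union): only the r=7.5 cylinder is present, so the union is just that shape — boundary = 46.82 mm. Overall, the cross-section is a single solid region. Total boundary length (outer) = 46.82 mm.

46.82 mm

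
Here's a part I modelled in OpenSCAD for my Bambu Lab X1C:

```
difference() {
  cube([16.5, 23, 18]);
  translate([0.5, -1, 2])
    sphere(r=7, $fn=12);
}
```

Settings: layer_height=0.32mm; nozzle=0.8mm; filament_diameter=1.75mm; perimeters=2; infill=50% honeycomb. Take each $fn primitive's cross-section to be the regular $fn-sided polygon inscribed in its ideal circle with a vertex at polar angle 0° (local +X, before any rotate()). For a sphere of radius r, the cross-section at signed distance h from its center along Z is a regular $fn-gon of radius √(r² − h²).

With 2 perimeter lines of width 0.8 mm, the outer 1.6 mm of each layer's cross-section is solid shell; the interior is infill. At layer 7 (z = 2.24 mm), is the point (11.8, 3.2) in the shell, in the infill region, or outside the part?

infill

At z = 2.24 mm: the 16.5×23 cube contributes its full rectangle; the r=7 sphere at (0.5, -1) contributes a regular 12-gon of circumradius √(7²−0.24²) = 6.996; Taking the first minus the rest: starting from the 16.5×23 cube, the r=7 sphere at (0.5, -1) partially overlaps it — only the 32.81 mm² overlap (of its 146.83 mm²) is removed, clipping the outline — 1 connected region. Overall, the cross-section is a single solid region. The nearest boundary edge runs (16.50, 0.00)→(7.23, 0.00); distance from the point to it = 3.20 mm. The point is inside the cross-section and 3.20 mm from the nearest boundary — more than the 1.6 mm shell width (2 × 0.8), so it's in the infill interior.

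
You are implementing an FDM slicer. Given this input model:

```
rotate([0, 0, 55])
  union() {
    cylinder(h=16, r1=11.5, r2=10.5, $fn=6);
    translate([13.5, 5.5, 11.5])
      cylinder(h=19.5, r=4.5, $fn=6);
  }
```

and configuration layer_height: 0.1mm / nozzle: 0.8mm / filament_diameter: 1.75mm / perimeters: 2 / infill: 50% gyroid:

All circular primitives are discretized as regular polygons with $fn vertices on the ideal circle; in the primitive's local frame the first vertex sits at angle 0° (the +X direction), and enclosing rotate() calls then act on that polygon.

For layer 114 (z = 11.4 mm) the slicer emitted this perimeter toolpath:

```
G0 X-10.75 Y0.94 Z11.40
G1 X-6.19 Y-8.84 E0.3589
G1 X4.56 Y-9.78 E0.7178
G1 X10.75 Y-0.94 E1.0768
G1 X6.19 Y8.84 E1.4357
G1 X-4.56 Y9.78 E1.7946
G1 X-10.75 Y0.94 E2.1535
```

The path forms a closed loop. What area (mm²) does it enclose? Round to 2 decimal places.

Apply the shoelace formula to the sequence of (X, Y) vertices; enclosed area = 302.55 mm².

302.55 mm²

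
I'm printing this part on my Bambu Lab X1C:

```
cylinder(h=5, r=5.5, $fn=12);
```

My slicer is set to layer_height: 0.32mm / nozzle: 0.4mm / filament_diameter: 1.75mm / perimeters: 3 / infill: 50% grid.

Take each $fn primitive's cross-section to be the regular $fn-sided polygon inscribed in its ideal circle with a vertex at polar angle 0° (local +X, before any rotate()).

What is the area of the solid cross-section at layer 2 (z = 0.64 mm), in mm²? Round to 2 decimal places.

At z = 0.64 mm: the cylinder: section is a regular 12-gon, circumradius r=5.5 (area = (12/2)·5.500²·sin(360°/12) = 90.75 mm²). Overall, the cross-section is a single solid region. Net area = 90.75 mm².

90.75 mm²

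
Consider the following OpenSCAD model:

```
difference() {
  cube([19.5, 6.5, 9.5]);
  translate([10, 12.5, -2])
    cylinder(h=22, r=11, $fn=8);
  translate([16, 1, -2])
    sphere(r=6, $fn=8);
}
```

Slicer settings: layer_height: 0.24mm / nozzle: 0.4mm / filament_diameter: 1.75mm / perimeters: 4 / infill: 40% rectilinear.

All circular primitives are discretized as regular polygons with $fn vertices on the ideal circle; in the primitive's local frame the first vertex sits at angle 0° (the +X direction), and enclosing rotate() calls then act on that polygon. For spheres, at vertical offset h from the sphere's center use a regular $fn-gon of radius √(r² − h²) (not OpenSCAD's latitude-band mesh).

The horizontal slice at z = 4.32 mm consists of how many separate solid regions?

At z = 4.32 mm: the cube (footprint 19.5×6.5) is included at this height; the r=11 cylinder at (10, 12.5) gives a regular 8-gon of circumradius 11 (constant along its height); the sphere at (16, 1) is absent (|z−center|=6.320 > r=6); Subtracting the remaining from the first: starting from the 19.5×6.5 cube, the r=11 cylinder at (10, 12.5) partially overlaps it — only the 54.03 mm² overlap (of its 342.24 mm²) is removed, clipping the outline — 1 connected region. The result has 1 disconnected region.

1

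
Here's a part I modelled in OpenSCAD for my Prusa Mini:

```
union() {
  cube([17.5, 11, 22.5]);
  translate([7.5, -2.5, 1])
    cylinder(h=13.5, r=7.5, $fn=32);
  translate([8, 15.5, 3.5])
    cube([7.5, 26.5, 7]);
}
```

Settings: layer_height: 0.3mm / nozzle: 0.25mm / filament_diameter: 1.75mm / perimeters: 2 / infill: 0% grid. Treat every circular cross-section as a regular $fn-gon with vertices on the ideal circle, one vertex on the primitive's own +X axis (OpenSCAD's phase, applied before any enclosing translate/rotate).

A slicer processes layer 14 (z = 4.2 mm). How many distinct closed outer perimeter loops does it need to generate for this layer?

At z = 4.2 mm: the 17.5×11 cube contributes its full rectangle; the cylinder at (7.5, -2.5): section is a regular 32-gon, circumradius r=7.5; the cube at (8, 15.5) (footprint 7.5×26.5) is included at this height; Merging all regions: the regions partially overlap (shared area 51.13 mm²), so overlapping operands fuse into one piece — 2 connected regions. The result has 2 disconnected regions.

2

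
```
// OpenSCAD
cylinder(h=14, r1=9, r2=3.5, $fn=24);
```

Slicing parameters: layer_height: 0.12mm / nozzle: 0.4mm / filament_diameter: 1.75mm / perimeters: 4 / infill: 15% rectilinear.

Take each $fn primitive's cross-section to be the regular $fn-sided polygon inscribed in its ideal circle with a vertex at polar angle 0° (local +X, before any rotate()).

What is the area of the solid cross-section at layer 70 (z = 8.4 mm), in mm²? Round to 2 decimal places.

100.91 mm²

At z = 8.4 mm: the cone contributes a regular 24-gon of circumradius 5.700 (interpolated between r1=9 and r2=3.5 at t=0.600) (area = (24/2)·5.700²·sin(360°/24) = 100.91 mm²). Overall, the cross-section is a single solid region. Net area = 100.91 mm².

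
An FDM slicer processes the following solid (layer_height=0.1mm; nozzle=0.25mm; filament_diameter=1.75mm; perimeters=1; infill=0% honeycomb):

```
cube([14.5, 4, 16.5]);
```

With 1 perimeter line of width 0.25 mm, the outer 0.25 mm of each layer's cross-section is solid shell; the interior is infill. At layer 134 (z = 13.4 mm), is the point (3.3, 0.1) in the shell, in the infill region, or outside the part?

At z = 13.4 mm: the cube is present — its section is the full 14.5×4 rectangle. Overall, the cross-section is a single solid region. The nearest boundary edge runs (0.00, 0.00)→(14.50, 0.00); distance from the point to it = 0.10 mm. The point is inside the cross-section, 0.10 mm from the nearest boundary — within the 0.25 mm shell band (1 × 0.25).

shell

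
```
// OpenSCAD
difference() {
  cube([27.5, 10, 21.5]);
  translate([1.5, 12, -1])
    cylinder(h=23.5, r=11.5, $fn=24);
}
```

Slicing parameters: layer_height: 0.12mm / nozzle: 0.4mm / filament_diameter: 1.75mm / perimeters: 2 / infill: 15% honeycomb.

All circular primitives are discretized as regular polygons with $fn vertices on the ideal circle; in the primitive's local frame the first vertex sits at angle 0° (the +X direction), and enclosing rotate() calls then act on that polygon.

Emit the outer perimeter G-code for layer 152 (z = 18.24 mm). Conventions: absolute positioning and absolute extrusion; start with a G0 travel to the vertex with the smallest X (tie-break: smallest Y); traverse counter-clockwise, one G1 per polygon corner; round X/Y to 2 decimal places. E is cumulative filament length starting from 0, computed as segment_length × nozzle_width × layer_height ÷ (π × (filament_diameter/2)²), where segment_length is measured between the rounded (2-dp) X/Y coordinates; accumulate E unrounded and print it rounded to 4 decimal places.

At z = 18.24 mm: the 27.5×10 cube contributes its full rectangle; the r=11.5 cylinder at (1.5, 12) gives a regular 24-gon of circumradius 11.5 (constant along its height); Taking the first minus the rest: starting from the 27.5×10 cube, the r=11.5 cylinder at (1.5, 12) partially overlaps it — only the 94.05 mm² overlap (of its 410.75 mm²) is removed, clipping the outline — 1 connected region. The outline is a single polygon with 11 vertices. Extrusion per mm of travel: 0.4 × 0.12 / (π × 0.875²) = 0.019956. Accumulating E over each segment gives final E = 1.4063.

G0 X0.00 Y0.00 Z18.24
G1 X27.50 Y0.00 E0.5488
G1 X27.50 Y10.00 E0.7484
G1 X12.74 Y10.00 E1.0429
G1 X12.61 Y9.02 E1.0626
G1 X11.46 Y6.25 E1.1225
G1 X9.63 Y3.87 E1.1824
G1 X7.25 Y2.04 E1.2423
G1 X4.48 Y0.89 E1.3022
G1 X1.50 Y0.50 E1.3621
G1 X0.00 Y0.70 E1.3923
G1 X0.00 Y0.00 E1.4063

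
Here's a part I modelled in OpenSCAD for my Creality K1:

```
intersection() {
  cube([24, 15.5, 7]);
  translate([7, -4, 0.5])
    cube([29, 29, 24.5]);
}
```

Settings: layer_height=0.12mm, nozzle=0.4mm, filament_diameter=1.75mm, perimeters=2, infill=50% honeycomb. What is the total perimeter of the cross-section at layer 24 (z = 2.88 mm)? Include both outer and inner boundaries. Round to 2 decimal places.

65.00 mm

At z = 2.88 mm: the cube is present — its section is the full 24×15.5 rectangle (perimeter 79.00 mm); the 29×29 cube at (7, -4) contributes its full rectangle (perimeter 116.00 mm); Keeping only the common overlap: the 29×29 cube at (7, -4) partially overlaps the 24×15.5 cube; clipping to the common part keeps 263.50 mm² — boundary = 65.00 mm. Overall, the cross-section is a single solid region. Total boundary length (outer) = 65.00 mm.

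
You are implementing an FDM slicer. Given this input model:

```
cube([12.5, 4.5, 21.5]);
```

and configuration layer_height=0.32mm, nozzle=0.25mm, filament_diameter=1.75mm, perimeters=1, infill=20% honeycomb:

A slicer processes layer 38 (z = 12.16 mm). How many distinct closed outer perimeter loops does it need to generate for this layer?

At z = 12.16 mm: the cube (footprint 12.5×4.5) is included at this height. The result has 1 disconnected region.

1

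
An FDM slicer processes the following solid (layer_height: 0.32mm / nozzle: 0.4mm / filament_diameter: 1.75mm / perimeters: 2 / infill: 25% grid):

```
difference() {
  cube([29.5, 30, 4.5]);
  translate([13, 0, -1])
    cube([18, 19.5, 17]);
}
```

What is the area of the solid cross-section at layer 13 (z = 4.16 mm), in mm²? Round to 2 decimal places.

At z = 4.16 mm: the cube (footprint 29.5×30) is included at this height (area 885.00 mm²); the cube at (13, 0) is present — its section is the full 18×19.5 rectangle (area 351.00 mm²); After the difference (first − rest): starting from the 29.5×30 cube (885.00 mm²), the 18×19.5 cube at (13, 0) partially overlaps it — only the 321.75 mm² overlap (of its 351.00 mm²) is removed, clipping the outline — area = 563.25 mm². Overall, the cross-section is a single solid region. Net area = 563.25 mm².

563.25 mm²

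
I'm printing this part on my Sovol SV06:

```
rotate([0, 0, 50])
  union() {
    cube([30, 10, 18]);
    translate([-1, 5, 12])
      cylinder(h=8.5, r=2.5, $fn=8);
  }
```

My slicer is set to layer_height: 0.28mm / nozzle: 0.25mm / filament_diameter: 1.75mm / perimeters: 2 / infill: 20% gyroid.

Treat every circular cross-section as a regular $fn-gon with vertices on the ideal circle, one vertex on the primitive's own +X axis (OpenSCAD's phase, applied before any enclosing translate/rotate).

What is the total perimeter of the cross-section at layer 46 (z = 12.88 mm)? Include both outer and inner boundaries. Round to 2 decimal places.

At z = 12.88 mm: the cube (footprint 30×10) is included at this height (perimeter 80.00 mm); the r=2.5 cylinder at (-1, 5) gives a regular 8-gon of circumradius 2.5 (constant along its height) (perimeter = 2·8·2.500·sin(180°/8) = 15.31 mm); Taking the union: the regions partially overlap (shared area 4.25 mm²), so the edge portions inside another operand are dropped and the merged outline is re-measured after clipping — boundary = 85.65 mm; (whole slice rotated 50° about Z — lengths, areas and connectivity unchanged). Overall, the cross-section is a single solid region. Total boundary length (outer) = 85.65 mm.

85.65 mm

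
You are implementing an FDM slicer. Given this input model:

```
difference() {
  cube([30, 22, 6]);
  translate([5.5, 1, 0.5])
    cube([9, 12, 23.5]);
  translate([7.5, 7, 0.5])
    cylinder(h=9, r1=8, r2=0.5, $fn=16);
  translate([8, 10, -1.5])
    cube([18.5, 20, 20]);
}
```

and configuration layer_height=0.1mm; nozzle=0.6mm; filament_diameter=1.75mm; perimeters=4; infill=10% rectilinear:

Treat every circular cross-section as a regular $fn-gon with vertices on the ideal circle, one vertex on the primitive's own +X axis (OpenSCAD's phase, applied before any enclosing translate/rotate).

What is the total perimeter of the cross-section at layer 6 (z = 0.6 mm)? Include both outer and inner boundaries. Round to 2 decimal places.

135.49 mm

At z = 0.6 mm: the cube (footprint 30×22) is included at this height (perimeter 104.00 mm); the 9×12 cube at (5.5, 1) contributes its full rectangle (perimeter 42.00 mm); the cone at (7.5, 7) contributes a regular 16-gon of circumradius 7.917 (interpolated between r1=8 and r2=0.5 at t=0.011) (perimeter = 2·16·7.917·sin(180°/16) = 49.42 mm); the cube at (8, 10) is present — its section is the full 18.5×20 rectangle (perimeter 77.00 mm); Taking the first minus the rest: starting from the 30×22 cube, the 9×12 cube at (5.5, 1) lies wholly inside it (removes its full 108.00 mm² and its 42.00 mm outline becomes a hole wall); the cone at (7.5, 7) partially overlaps it — only the 83.44 mm² overlap (of its 191.87 mm²) is removed, clipping the outline; the 18.5×20 cube at (8, 10) partially overlaps it — only the 197.16 mm² overlap (of its 370.00 mm²) is removed, clipping the outline — boundary = 135.49 mm. Overall, the cross-section has 3 separate islands. Total boundary length (outer) = 135.49 mm.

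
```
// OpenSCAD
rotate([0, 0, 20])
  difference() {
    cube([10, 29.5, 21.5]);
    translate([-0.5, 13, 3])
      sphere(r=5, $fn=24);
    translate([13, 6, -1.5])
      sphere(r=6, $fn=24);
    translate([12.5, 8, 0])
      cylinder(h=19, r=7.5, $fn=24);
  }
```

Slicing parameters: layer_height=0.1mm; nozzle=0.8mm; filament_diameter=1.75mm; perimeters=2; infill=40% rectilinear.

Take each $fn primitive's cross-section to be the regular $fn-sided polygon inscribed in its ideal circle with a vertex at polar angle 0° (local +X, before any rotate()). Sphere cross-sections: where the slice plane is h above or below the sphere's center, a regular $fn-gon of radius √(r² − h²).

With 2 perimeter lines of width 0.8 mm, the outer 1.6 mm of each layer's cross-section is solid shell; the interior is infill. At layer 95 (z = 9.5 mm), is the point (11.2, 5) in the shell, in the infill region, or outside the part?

At z = 9.5 mm: the 10×29.5 cube contributes its full rectangle; the sphere at (-0.5, 13) does not reach this height (|z−center|=6.500 > r=5); the sphere at (13, 6) is absent (|z−center|=11.000 > r=6); the cylinder at (12.5, 8): section is a regular 24-gon, circumradius r=7.5; Taking the first minus the rest: starting from the 10×29.5 cube, the r=7.5 cylinder at (12.5, 8) partially overlaps it — only the 50.76 mm² overlap (of its 174.70 mm²) is removed, clipping the outline — 1 connected region; (rotated 20° about Z; rotation is an isometry so areas/perimeters/island counts are preserved). Overall, the cross-section is a single solid region. Undo the 20° rotation: the query point maps to (12.235, 0.868) in the un-rotated model frame. The nearest boundary edge runs (10.00, 0.99)→(10.00, 0.00); distance from the point to it = 2.23 mm. The point is not inside any of the regions above, so it lies outside the cross-section (2.23 mm from the nearest boundary).

outside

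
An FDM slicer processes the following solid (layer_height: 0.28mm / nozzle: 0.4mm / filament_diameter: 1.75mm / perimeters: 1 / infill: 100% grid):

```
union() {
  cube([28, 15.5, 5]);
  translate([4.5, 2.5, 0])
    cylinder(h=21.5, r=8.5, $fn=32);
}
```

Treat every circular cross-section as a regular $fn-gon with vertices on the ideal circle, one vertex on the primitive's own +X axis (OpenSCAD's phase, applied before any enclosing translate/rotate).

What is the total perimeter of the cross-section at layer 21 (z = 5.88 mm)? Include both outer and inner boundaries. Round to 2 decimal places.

53.32 mm

At z = 5.88 mm: the cube is not intersected at this z (z outside [0, 5]); the cylinder at (4.5, 2.5): section is a regular 32-gon, circumradius r=8.5 (perimeter = 2·32·8.500·sin(180°/32) = 53.32 mm); Taking the union: only the r=8.5 cylinder at (4.5, 2.5) is present, so the union is just that shape — boundary = 53.32 mm. Overall, the cross-section is a single solid region. Total boundary length (outer) = 53.32 mm.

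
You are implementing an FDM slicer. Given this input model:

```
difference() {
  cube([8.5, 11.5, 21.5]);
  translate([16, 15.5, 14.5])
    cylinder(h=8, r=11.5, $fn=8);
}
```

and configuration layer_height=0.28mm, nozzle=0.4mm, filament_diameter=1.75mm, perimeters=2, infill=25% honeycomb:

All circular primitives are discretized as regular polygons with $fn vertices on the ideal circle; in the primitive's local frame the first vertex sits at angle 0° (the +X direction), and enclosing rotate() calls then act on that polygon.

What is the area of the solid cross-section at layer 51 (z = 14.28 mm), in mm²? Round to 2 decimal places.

At z = 14.28 mm: the cube is present — its section is the full 8.5×11.5 rectangle (area 97.75 mm²); the cylinder at (16, 15.5) is absent (z outside [14.5, 22.5]); Subtracting the remaining from the first: none of the subtracted shapes is present at this height, so the 8.5×11.5 cube is unchanged — area = 97.75 mm². Overall, the cross-section is a single solid region. Net area = 97.75 mm².

97.75 mm²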